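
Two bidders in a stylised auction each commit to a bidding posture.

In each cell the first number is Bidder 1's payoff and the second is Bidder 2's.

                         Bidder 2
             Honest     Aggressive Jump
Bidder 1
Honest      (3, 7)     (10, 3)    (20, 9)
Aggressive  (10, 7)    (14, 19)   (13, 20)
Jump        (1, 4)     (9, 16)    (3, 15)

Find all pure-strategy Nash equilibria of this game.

For each player, find the best response to each opponent profile; mutual best responses are the pure NE.
Bidder 1 against Honest: payoffs 3, 10, 1 → best response Aggressive.
Bidder 1 against Aggressive: payoffs 10, 14, 9 → best response Aggressive.
Bidder 1 against Jump: payoffs 20, 13, 3 → best response Honest.
Bidder 2 against Honest: payoffs 7, 3, 9 → best response Jump.
Bidder 2 against Aggressive: payoffs 7, 19, 20 → best response Jump.
Bidder 2 against Jump: payoffs 4, 16, 15 → best response Aggressive.
Mutual best responses: (Honest, Jump).

The unique pure-strategy Nash equilibrium is (Honest, Jump).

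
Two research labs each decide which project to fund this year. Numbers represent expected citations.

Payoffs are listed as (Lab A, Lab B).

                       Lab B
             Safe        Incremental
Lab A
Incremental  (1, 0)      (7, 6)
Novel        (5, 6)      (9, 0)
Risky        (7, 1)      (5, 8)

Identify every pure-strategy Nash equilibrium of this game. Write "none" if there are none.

Check each profile: it is a Nash equilibrium iff no player can strictly gain by switching unilaterally.
(Incremental, Safe): Lab A can switch to Novel (1 → 5). Not NE.
(Incremental, Incremental): Lab A can switch to Novel (7 → 9). Not NE.
(Novel, Safe): Lab A can switch to Risky (5 → 7). Not NE.
(Novel, Incremental): Lab B can switch to Safe (0 → 6). Not NE.
(Risky, Safe): Lab B can switch to Incremental (1 → 8). Not NE.
(Risky, Incremental): Lab A can switch to Incremental (5 → 7). Not NE.

This game has no pure Nash equilibrium.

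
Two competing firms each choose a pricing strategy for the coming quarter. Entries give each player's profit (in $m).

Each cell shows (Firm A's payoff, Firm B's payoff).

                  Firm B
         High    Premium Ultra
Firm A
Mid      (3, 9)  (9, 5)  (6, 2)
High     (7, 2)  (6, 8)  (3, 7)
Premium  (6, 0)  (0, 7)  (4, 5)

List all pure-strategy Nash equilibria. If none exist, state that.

Firm A against High: payoffs 3, 7, 6 → best response High.
Firm A against Premium: payoffs 9, 6, 0 → best response Mid.
Firm A against Ultra: payoffs 6, 3, 4 → best response Mid.
Firm B against Mid: payoffs 9, 5, 2 → best response High.
Firm B against High: payoffs 2, 8, 7 → best response Premium.
Firm B against Premium: payoffs 0, 7, 5 → best response Premium.
No profile is a mutual best response for all players.

This game has no pure Nash equilibrium.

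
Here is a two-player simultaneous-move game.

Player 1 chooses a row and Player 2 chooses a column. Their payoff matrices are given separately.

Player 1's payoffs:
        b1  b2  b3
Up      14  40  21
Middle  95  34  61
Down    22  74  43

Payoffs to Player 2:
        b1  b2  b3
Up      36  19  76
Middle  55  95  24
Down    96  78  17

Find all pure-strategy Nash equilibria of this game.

There is no pure-strategy Nash equilibrium.

Check each profile: it is a Nash equilibrium iff no player can strictly gain by switching unilaterally.
(Up, b1): Player 1 can switch to Middle (14 → 95). Not NE.
(Up, b2): Player 1 can switch to Down (40 → 74). Not NE.
(Up, b3): Player 1 can switch to Middle (21 → 61). Not NE.
(Middle, b1): Player 2 can switch to b2 (55 → 95). Not NE.
(Middle, b2): Player 1 can switch to Up (34 → 40). Not NE.
(Middle, b3): Player 2 can switch to b1 (24 → 55). Not NE.
(Down, b1): Player 1 can switch to Middle (22 → 95). Not NE.
(Down, b2): Player 2 can switch to b1 (78 → 96). Not NE.
(Down, b3): Player 1 can switch to Middle (43 → 61). Not NE.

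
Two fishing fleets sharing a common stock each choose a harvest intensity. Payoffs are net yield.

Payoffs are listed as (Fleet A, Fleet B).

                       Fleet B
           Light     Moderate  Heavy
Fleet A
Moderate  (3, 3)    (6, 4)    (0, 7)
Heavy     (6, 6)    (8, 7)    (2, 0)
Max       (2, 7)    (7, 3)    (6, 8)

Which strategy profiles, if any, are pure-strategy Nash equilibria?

(Moderate, Light): Fleet A can switch to Heavy (3 → 6). Not NE.
(Moderate, Moderate): Fleet A can switch to Heavy (6 → 8). Not NE.
(Moderate, Heavy): Fleet A can switch to Heavy (0 → 2). Not NE.
(Heavy, Light): Fleet B can switch to Moderate (6 → 7). Not NE.
(Heavy, Moderate): Fleet A gets 8, best alternative 7; Fleet B gets 7, best alternative 6. No profitable deviation — NE.
(Heavy, Heavy): Fleet A can switch to Max (2 → 6). Not NE.
(Max, Light): Fleet A can switch to Moderate (2 → 3). Not NE.
(Max, Moderate): Fleet A can switch to Heavy (7 → 8). Not NE.
(Max, Heavy): Fleet A gets 6, best alternative 2; Fleet B gets 8, best alternative 7. No profitable deviation — NE.

The pure Nash equilibria are (Heavy, Moderate); (Max, Heavy).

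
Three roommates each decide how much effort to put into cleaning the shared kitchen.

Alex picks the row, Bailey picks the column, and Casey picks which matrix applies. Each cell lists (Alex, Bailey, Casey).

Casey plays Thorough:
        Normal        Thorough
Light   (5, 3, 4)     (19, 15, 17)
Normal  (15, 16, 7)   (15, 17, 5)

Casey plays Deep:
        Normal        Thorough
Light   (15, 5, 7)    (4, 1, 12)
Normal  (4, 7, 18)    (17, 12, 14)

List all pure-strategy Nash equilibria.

(Light, Normal, Thorough): Alex can switch to Normal (5 → 15). Not NE.
(Light, Normal, Deep): Alex gets 15, best alternative 4; Bailey gets 5, best alternative 1; Casey gets 7, best alternative 4. No profitable deviation — NE.
(Light, Thorough, Thorough): Alex gets 19, best alternative 15; Bailey gets 15, best alternative 3; Casey gets 17, best alternative 12. No profitable deviation — NE.
(Light, Thorough, Deep): Alex can switch to Normal (4 → 17). Not NE.
(Normal, Normal, Thorough): Bailey can switch to Thorough (16 → 17). Not NE.
(Normal, Normal, Deep): Alex can switch to Light (4 → 15). Not NE.
(Normal, Thorough, Thorough): Alex can switch to Light (15 → 19). Not NE.
(Normal, Thorough, Deep): Alex gets 17, best alternative 4; Bailey gets 12, best alternative 7; Casey gets 14, best alternative 5. No profitable deviation — NE.

(Light, Normal, Deep); (Light, Thorough, Thorough); (Normal, Thorough, Deep)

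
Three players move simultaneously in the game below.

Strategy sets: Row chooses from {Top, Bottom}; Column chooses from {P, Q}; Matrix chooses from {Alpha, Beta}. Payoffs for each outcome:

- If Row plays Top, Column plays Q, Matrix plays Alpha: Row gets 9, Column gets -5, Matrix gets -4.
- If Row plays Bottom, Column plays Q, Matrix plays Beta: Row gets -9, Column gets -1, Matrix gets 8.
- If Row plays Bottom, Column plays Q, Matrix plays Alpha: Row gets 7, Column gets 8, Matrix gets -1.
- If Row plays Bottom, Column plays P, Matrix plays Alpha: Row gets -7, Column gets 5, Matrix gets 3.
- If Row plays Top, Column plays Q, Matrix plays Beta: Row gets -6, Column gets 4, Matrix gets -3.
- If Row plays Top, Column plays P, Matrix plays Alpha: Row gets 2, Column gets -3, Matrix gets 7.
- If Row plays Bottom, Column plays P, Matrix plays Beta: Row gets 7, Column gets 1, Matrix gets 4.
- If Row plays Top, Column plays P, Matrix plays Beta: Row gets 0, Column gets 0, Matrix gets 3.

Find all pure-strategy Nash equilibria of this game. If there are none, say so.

The pure Nash equilibria are (Top, P, Alpha) and (Top, Q, Beta) and (Bottom, P, Beta).

(Top, P, Alpha): Row gets 2, best alternative -7; Column gets -3, best alternative -5; Matrix gets 7, best alternative 3. No profitable deviation — NE.
(Top, P, Beta): Row can switch to Bottom (0 → 7). Not NE.
(Top, Q, Alpha): Column can switch to P (-5 → -3). Not NE.
(Top, Q, Beta): Row gets -6, best alternative -9; Column gets 4, best alternative 0; Matrix gets -3, best alternative -4. No profitable deviation — NE.
(Bottom, P, Alpha): Row can switch to Top (-7 → 2). Not NE.
(Bottom, P, Beta): Row gets 7, best alternative 0; Column gets 1, best alternative -1; Matrix gets 4, best alternative 3. No profitable deviation — NE.
(Bottom, Q, Alpha): Row can switch to Top (7 → 9). Not NE.
(Bottom, Q, Beta): Row can switch to Top (-9 → -6). Not NE.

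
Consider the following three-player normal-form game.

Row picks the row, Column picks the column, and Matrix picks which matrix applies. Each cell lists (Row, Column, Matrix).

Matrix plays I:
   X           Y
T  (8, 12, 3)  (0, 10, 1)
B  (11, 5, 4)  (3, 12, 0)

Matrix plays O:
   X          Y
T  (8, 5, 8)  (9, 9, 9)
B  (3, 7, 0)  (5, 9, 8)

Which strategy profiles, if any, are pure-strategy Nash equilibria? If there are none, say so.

The unique pure-strategy Nash equilibrium is (T, Y, O).

Row against (X, I): payoffs 8, 11 → best response B.
Row against (X, O): payoffs 8, 3 → best response T.
Row against (Y, I): payoffs 0, 3 → best response B.
Row against (Y, O): payoffs 9, 5 → best response T.
Column against (T, I): payoffs 12, 10 → best response X.
Column against (T, O): payoffs 5, 9 → best response Y.
Column against (B, I): payoffs 5, 12 → best response Y.
Column against (B, O): payoffs 7, 9 → best response Y.
Matrix against (T, X): payoffs 3, 8 → best response O.
Matrix against (T, Y): payoffs 1, 9 → best response O.
Matrix against (B, X): payoffs 4, 0 → best response I.
Matrix against (B, Y): payoffs 0, 8 → best response O.
Mutual best responses: (T, Y, O).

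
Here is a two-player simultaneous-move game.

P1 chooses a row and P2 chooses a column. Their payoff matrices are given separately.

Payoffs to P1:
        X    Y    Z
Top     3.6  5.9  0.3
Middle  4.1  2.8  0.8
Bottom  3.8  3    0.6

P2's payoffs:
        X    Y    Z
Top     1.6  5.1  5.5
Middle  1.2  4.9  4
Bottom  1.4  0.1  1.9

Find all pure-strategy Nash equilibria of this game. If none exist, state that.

(Top, X): P1 can switch to Middle (3.6 → 4.1). Not NE.
(Top, Y): P2 can switch to Z (5.1 → 5.5). Not NE.
(Top, Z): P1 can switch to Middle (0.3 → 0.8). Not NE.
(Middle, X): P2 can switch to Y (1.2 → 4.9). Not NE.
(Middle, Y): P1 can switch to Top (2.8 → 5.9). Not NE.
(Middle, Z): P2 can switch to Y (4 → 4.9). Not NE.
(Bottom, X): P1 can switch to Middle (3.8 → 4.1). Not NE.
(Bottom, Y): P1 can switch to Top (3 → 5.9). Not NE.
(Bottom, Z): P1 can switch to Middle (0.6 → 0.8). Not NE.

none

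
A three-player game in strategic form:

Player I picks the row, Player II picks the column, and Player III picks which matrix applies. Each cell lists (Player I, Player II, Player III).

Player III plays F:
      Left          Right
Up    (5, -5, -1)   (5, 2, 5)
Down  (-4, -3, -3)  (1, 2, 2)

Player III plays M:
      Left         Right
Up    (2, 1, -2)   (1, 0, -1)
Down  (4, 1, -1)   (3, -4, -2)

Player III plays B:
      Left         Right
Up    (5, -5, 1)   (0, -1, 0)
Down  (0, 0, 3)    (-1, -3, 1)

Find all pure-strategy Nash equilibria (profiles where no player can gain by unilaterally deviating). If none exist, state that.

Player I against (Left, F): payoffs 5, -4 → best response Up.
Player I against (Left, M): payoffs 2, 4 → best response Down.
Player I against (Left, B): payoffs 5, 0 → best response Up.
Player I against (Right, F): payoffs 5, 1 → best response Up.
Player I against (Right, M): payoffs 1, 3 → best response Down.
Player I against (Right, B): payoffs 0, -1 → best response Up.
Player II against (Up, F): payoffs -5, 2 → best response Right.
Player II against (Up, M): payoffs 1, 0 → best response Left.
Player II against (Up, B): payoffs -5, -1 → best response Right.
Player II against (Down, F): payoffs -3, 2 → best response Right.
Player II against (Down, M): payoffs 1, -4 → best response Left.
Player II against (Down, B): payoffs 0, -3 → best response Left.
Player III against (Up, Left): payoffs -1, -2, 1 → best response B.
Player III against (Up, Right): payoffs 5, -1, 0 → best response F.
Player III against (Down, Left): payoffs -3, -1, 3 → best response B.
Player III against (Down, Right): payoffs 2, -2, 1 → best response F.
Mutual best responses: (Up, Right, F).

The unique pure-strategy Nash equilibrium is (Up, Right, F).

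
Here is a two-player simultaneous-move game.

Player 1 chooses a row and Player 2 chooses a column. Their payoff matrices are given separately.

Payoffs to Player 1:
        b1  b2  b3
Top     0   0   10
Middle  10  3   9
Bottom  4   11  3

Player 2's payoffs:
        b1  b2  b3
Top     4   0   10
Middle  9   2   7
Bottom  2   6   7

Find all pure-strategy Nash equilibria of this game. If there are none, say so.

Player 1 against b1: payoffs 0, 10, 4 → best response Middle.
Player 1 against b2: payoffs 0, 3, 11 → best response Bottom.
Player 1 against b3: payoffs 10, 9, 3 → best response Top.
Player 2 against Top: payoffs 4, 0, 10 → best response b3.
Player 2 against Middle: payoffs 9, 2, 7 → best response b1.
Player 2 against Bottom: payoffs 2, 6, 7 → best response b3.
Mutual best responses: (Top, b3); (Middle, b1).

The pure Nash equilibria are (Top, b3); (Middle, b1).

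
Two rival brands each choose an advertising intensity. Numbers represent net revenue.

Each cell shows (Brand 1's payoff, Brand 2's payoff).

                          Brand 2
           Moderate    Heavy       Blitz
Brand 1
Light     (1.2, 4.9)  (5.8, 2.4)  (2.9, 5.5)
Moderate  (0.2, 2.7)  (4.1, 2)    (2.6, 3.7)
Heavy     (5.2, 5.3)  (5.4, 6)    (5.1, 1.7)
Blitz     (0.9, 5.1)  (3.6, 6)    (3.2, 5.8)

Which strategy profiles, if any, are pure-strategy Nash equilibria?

No pure-strategy Nash equilibrium.

Brand 1 against Moderate: payoffs 1.2, 0.2, 5.2, 0.9 → best response Heavy.
Brand 1 against Heavy: payoffs 5.8, 4.1, 5.4, 3.6 → best response Light.
Brand 1 against Blitz: payoffs 2.9, 2.6, 5.1, 3.2 → best response Heavy.
Brand 2 against Light: payoffs 4.9, 2.4, 5.5 → best response Blitz.
Brand 2 against Moderate: payoffs 2.7, 2, 3.7 → best response Blitz.
Brand 2 against Heavy: payoffs 5.3, 6, 1.7 → best response Heavy.
Brand 2 against Blitz: payoffs 5.1, 6, 5.8 → best response Heavy.
No profile is a mutual best response for all players.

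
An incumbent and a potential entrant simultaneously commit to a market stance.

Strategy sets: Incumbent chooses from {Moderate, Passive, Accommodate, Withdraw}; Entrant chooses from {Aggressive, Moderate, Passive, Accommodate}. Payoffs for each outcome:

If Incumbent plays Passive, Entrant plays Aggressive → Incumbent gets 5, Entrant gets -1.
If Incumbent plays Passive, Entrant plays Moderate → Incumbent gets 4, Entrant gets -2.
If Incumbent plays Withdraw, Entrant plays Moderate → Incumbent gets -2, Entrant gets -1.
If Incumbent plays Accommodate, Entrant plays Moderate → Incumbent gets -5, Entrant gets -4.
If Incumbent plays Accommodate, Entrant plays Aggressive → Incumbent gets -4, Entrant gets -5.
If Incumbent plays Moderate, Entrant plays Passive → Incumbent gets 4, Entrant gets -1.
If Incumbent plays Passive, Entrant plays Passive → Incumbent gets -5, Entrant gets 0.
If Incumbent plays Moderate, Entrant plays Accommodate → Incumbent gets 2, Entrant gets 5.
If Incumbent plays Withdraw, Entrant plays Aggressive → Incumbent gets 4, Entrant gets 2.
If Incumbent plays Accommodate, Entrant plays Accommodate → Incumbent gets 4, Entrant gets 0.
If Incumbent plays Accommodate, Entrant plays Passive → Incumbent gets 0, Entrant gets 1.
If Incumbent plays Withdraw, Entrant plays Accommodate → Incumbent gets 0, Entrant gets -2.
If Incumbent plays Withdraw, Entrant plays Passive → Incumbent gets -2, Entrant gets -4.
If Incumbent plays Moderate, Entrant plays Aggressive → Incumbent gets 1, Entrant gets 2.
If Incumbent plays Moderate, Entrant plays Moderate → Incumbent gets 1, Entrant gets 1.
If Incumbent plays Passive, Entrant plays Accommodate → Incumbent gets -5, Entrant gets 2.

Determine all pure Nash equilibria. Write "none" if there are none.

Incumbent against Aggressive: payoffs 1, 5, -4, 4 → best response Passive.
Incumbent against Moderate: payoffs 1, 4, -5, -2 → best response Passive.
Incumbent against Passive: payoffs 4, -5, 0, -2 → best response Moderate.
Incumbent against Accommodate: payoffs 2, -5, 4, 0 → best response Accommodate.
Entrant against Moderate: payoffs 2, 1, -1, 5 → best response Accommodate.
Entrant against Passive: payoffs -1, -2, 0, 2 → best response Accommodate.
Entrant against Accommodate: payoffs -5, -4, 1, 0 → best response Passive.
Entrant against Withdraw: payoffs 2, -1, -4, -2 → best response Aggressive.
No profile is a mutual best response for all players.

There is no pure-strategy Nash equilibrium.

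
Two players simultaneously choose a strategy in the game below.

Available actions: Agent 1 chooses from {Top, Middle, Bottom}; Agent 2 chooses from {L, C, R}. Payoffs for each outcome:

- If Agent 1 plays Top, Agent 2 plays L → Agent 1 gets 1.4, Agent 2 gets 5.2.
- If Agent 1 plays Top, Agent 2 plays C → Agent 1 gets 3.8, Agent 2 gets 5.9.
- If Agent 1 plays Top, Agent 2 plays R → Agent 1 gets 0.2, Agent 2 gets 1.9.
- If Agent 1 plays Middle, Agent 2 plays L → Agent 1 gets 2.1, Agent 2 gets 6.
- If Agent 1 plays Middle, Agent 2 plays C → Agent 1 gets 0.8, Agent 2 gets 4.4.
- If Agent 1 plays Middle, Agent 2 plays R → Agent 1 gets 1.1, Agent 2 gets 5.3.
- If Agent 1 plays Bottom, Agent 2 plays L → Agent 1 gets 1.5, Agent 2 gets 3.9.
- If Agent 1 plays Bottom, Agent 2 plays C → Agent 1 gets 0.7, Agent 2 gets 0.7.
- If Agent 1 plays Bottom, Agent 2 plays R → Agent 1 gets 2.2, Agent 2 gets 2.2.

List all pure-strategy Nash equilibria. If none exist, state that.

Pure-strategy Nash equilibria: (Top, C), (Middle, L)

Check each profile: it is a Nash equilibrium iff no player can strictly gain by switching unilaterally.
(Top, L): Agent 1 can switch to Middle (1.4 → 2.1). Not NE.
(Top, C): Agent 1 gets 3.8, best alternative 0.8; Agent 2 gets 5.9, best alternative 5.2. No profitable deviation — NE.
(Top, R): Agent 1 can switch to Middle (0.2 → 1.1). Not NE.
(Middle, L): Agent 1 gets 2.1, best alternative 1.5; Agent 2 gets 6, best alternative 5.3. No profitable deviation — NE.
(Middle, C): Agent 1 can switch to Top (0.8 → 3.8). Not NE.
(Middle, R): Agent 1 can switch to Bottom (1.1 → 2.2). Not NE.
(Bottom, L): Agent 1 can switch to Middle (1.5 → 2.1). Not NE.
(Bottom, C): Agent 1 can switch to Top (0.7 → 3.8). Not NE.
(The remaining 1 profile has a profitable deviation by the same check.)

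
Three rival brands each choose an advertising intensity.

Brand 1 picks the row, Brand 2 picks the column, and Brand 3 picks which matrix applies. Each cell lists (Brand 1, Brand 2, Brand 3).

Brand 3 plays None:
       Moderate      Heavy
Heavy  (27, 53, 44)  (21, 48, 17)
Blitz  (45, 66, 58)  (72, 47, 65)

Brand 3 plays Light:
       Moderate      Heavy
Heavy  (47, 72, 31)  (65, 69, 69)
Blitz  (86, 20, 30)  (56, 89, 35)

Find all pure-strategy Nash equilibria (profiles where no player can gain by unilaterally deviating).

For each strategy profile, look for a profitable unilateral deviation.
(Heavy, Moderate, None): Brand 1 can switch to Blitz (27 → 45). Not NE.
(Heavy, Moderate, Light): Brand 1 can switch to Blitz (47 → 86). Not NE.
(Heavy, Heavy, None): Brand 1 can switch to Blitz (21 → 72). Not NE.
(Heavy, Heavy, Light): Brand 2 can switch to Moderate (69 → 72). Not NE.
(Blitz, Moderate, None): Brand 1 gets 45, best alternative 27; Brand 2 gets 66, best alternative 47; Brand 3 gets 58, best alternative 30. No profitable deviation — NE.
(Blitz, Moderate, Light): Brand 2 can switch to Heavy (20 → 89). Not NE.
(Blitz, Heavy, None): Brand 2 can switch to Moderate (47 → 66). Not NE.
(Blitz, Heavy, Light): Brand 1 can switch to Heavy (56 → 65). Not NE.

(Blitz, Moderate, None)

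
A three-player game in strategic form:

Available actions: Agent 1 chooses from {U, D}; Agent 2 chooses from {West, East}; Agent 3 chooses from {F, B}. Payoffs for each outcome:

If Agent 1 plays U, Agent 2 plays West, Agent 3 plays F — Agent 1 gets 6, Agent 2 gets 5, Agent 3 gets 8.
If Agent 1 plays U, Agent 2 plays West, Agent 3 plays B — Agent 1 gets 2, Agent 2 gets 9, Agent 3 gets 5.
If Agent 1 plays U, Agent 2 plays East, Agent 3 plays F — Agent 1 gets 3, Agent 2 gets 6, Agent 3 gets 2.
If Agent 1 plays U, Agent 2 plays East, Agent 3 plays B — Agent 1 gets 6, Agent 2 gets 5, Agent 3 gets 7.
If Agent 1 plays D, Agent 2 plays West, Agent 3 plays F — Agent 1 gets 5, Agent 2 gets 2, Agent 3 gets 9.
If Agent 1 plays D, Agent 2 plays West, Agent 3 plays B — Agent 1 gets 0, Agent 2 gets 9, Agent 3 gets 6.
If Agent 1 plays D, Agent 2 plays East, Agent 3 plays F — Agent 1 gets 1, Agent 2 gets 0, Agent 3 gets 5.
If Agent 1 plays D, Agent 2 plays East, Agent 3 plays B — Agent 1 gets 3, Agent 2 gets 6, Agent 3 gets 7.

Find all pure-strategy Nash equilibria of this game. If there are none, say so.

Agent 1 against (West, F): payoffs 6, 5 → best response U.
Agent 1 against (West, B): payoffs 2, 0 → best response U.
Agent 1 against (East, F): payoffs 3, 1 → best response U.
Agent 1 against (East, B): payoffs 6, 3 → best response U.
Agent 2 against (U, F): payoffs 5, 6 → best response East.
Agent 2 against (U, B): payoffs 9, 5 → best response West.
Agent 2 against (D, F): payoffs 2, 0 → best response West.
Agent 2 against (D, B): payoffs 9, 6 → best response West.
Agent 3 against (U, West): payoffs 8, 5 → best response F.
Agent 3 against (U, East): payoffs 2, 7 → best response B.
Agent 3 against (D, West): payoffs 9, 6 → best response F.
Agent 3 against (D, East): payoffs 5, 7 → best response B.
No profile is a mutual best response for all players.

No pure-strategy Nash equilibrium.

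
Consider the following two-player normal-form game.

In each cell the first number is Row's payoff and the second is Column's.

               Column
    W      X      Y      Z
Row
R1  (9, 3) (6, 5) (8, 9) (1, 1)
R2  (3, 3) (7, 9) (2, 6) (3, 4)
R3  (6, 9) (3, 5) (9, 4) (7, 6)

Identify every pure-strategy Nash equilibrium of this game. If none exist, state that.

Pure NE: (R2, X)

(R1, W): Column can switch to X (3 → 5). Not NE.
(R1, X): Row can switch to R2 (6 → 7). Not NE.
(R1, Y): Row can switch to R3 (8 → 9). Not NE.
(R1, Z): Row can switch to R2 (1 → 3). Not NE.
(R2, W): Row can switch to R1 (3 → 9). Not NE.
(R2, X): Row gets 7, best alternative 6; Column gets 9, best alternative 6. No profitable deviation — NE.
(R2, Y): Row can switch to R1 (2 → 8). Not NE.
(The remaining 5 profiles each have a profitable deviation by the same check.)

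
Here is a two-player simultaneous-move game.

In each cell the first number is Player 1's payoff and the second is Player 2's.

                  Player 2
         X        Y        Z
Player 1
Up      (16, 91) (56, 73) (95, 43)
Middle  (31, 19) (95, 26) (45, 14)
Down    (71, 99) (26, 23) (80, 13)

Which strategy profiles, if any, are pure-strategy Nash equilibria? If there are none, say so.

(Middle, Y), (Down, X)

Player 1 against X: payoffs 16, 31, 71 → best response Down.
Player 1 against Y: payoffs 56, 95, 26 → best response Middle.
Player 1 against Z: payoffs 95, 45, 80 → best response Up.
Player 2 against Up: payoffs 91, 73, 43 → best response X.
Player 2 against Middle: payoffs 19, 26, 14 → best response Y.
Player 2 against Down: payoffs 99, 23, 13 → best response X.
Mutual best responses: (Middle, Y); (Down, X).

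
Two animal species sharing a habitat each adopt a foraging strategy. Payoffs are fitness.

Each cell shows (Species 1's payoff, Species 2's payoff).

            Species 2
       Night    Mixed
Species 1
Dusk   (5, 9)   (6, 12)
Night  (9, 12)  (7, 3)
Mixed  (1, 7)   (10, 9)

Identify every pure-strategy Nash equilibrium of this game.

For each player, find the best response to each opponent profile; mutual best responses are the pure NE.
Species 1 against Night: payoffs 5, 9, 1 → best response Night.
Species 1 against Mixed: payoffs 6, 7, 10 → best response Mixed.
Species 2 against Dusk: payoffs 9, 12 → best response Mixed.
Species 2 against Night: payoffs 12, 3 → best response Night.
Species 2 against Mixed: payoffs 7, 9 → best response Mixed.
Mutual best responses: (Night, Night); (Mixed, Mixed).

The pure Nash equilibria are (Night, Night); (Mixed, Mixed).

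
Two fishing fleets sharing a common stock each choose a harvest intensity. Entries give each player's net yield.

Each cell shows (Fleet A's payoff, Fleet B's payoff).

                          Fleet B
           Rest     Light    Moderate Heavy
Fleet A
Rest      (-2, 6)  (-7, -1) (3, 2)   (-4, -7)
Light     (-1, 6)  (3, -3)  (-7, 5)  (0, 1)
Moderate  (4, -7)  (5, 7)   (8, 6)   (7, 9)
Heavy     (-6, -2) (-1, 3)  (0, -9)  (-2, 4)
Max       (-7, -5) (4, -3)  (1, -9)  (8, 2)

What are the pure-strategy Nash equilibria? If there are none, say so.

Fleet A against Rest: payoffs -2, -1, 4, -6, -7 → best response Moderate.
Fleet A against Light: payoffs -7, 3, 5, -1, 4 → best response Moderate.
Fleet A against Moderate: payoffs 3, -7, 8, 0, 1 → best response Moderate.
Fleet A against Heavy: payoffs -4, 0, 7, -2, 8 → best response Max.
Fleet B against Rest: payoffs 6, -1, 2, -7 → best response Rest.
Fleet B against Light: payoffs 6, -3, 5, 1 → best response Rest.
Fleet B against Moderate: payoffs -7, 7, 6, 9 → best response Heavy.
Fleet B against Heavy: payoffs -2, 3, -9, 4 → best response Heavy.
Fleet B against Max: payoffs -5, -3, -9, 2 → best response Heavy.
Mutual best responses: (Max, Heavy).

The unique pure-strategy Nash equilibrium is (Max, Heavy).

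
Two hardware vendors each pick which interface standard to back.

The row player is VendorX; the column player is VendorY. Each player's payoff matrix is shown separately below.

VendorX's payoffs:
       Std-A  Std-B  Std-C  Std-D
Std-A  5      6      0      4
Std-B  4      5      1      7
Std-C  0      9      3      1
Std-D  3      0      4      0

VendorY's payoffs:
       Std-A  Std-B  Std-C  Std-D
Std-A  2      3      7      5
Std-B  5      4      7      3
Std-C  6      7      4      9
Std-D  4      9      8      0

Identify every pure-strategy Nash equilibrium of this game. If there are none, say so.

VendorX against Std-A: payoffs 5, 4, 0, 3 → best response Std-A.
VendorX against Std-B: payoffs 6, 5, 9, 0 → best response Std-C.
VendorX against Std-C: payoffs 0, 1, 3, 4 → best response Std-D.
VendorX against Std-D: payoffs 4, 7, 1, 0 → best response Std-B.
VendorY against Std-A: payoffs 2, 3, 7, 5 → best response Std-C.
VendorY against Std-B: payoffs 5, 4, 7, 3 → best response Std-C.
VendorY against Std-C: payoffs 6, 7, 4, 9 → best response Std-D.
VendorY against Std-D: payoffs 4, 9, 8, 0 → best response Std-B.
No profile is a mutual best response for all players.

No pure-strategy Nash equilibrium.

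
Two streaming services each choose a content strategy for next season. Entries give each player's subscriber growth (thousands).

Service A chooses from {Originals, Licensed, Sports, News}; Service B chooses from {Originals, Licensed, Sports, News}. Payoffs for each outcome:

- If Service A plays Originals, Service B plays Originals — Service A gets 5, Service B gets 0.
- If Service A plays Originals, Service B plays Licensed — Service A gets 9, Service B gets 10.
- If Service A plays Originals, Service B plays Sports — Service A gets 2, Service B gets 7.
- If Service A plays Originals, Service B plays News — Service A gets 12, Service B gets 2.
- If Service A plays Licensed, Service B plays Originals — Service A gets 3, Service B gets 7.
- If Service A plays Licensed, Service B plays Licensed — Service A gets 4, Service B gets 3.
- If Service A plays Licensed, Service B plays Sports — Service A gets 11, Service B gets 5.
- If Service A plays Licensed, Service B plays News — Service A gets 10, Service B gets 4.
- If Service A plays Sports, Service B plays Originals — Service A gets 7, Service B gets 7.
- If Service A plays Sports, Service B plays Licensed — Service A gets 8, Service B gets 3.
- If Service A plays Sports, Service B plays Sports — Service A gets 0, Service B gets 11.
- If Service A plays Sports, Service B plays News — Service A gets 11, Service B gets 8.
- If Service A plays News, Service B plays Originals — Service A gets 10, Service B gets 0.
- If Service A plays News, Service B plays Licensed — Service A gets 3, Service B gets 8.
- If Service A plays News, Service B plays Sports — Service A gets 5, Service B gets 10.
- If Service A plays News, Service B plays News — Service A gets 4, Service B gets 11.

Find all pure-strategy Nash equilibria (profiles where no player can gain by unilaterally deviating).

(Originals, Originals): Service A can switch to Sports (5 → 7). Not NE.
(Originals, Licensed): Service A gets 9, best alternative 8; Service B gets 10, best alternative 7. No profitable deviation — NE.
(Originals, Sports): Service A can switch to Licensed (2 → 11). Not NE.
(Originals, News): Service B can switch to Licensed (2 → 10). Not NE.
(Licensed, Originals): Service A can switch to Originals (3 → 5). Not NE.
(Licensed, Licensed): Service A can switch to Originals (4 → 9). Not NE.
(Licensed, Sports): Service B can switch to Originals (5 → 7). Not NE.
(Licensed, News): Service A can switch to Originals (10 → 12). Not NE.
(Sports, Originals): Service A can switch to News (7 → 10). Not NE.
(The remaining 7 profiles each have a profitable deviation by the same check.)

Pure NE: (Originals, Licensed)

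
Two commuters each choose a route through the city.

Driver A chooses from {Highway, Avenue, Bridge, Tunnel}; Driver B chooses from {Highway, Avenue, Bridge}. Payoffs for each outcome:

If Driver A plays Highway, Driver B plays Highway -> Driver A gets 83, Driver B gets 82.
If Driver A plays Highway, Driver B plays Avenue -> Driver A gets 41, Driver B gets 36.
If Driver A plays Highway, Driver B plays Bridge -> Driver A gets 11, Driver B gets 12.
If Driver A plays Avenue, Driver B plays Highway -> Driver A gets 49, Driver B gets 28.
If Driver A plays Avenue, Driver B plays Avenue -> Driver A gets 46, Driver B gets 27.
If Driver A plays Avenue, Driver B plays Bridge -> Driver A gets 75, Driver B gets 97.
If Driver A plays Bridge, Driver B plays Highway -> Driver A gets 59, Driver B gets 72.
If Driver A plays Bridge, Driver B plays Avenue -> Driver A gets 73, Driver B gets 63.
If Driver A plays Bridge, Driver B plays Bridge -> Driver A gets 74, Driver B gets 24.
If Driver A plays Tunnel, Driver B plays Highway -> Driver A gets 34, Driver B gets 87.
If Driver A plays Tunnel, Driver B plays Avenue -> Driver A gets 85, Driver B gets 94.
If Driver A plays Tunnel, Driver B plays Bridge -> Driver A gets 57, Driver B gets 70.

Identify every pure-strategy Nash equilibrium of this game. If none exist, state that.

Driver A against Highway: payoffs 83, 49, 59, 34 → best response Highway.
Driver A against Avenue: payoffs 41, 46, 73, 85 → best response Tunnel.
Driver A against Bridge: payoffs 11, 75, 74, 57 → best response Avenue.
Driver B against Highway: payoffs 82, 36, 12 → best response Highway.
Driver B against Avenue: payoffs 28, 27, 97 → best response Bridge.
Driver B against Bridge: payoffs 72, 63, 24 → best response Highway.
Driver B against Tunnel: payoffs 87, 94, 70 → best response Avenue.
Mutual best responses: (Highway, Highway); (Avenue, Bridge); (Tunnel, Avenue).

Pure-strategy Nash equilibria: (Highway, Highway); (Avenue, Bridge); (Tunnel, Avenue)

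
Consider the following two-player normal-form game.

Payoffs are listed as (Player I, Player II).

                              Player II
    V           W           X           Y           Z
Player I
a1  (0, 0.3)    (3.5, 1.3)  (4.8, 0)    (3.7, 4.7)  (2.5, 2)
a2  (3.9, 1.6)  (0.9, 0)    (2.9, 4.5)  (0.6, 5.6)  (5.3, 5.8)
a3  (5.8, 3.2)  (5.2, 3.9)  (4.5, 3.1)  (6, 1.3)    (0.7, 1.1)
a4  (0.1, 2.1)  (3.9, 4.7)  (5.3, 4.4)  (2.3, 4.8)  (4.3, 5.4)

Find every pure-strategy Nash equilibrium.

Player I against V: payoffs 0, 3.9, 5.8, 0.1 → best response a3.
Player I against W: payoffs 3.5, 0.9, 5.2, 3.9 → best response a3.
Player I against X: payoffs 4.8, 2.9, 4.5, 5.3 → best response a4.
Player I against Y: payoffs 3.7, 0.6, 6, 2.3 → best response a3.
Player I against Z: payoffs 2.5, 5.3, 0.7, 4.3 → best response a2.
Player II against a1: payoffs 0.3, 1.3, 0, 4.7, 2 → best response Y.
Player II against a2: payoffs 1.6, 0, 4.5, 5.6, 5.8 → best response Z.
Player II against a3: payoffs 3.2, 3.9, 3.1, 1.3, 1.1 → best response W.
Player II against a4: payoffs 2.1, 4.7, 4.4, 4.8, 5.4 → best response Z.
Mutual best responses: (a2, Z); (a3, W).

Pure-strategy Nash equilibria: (a2, Z), (a3, W)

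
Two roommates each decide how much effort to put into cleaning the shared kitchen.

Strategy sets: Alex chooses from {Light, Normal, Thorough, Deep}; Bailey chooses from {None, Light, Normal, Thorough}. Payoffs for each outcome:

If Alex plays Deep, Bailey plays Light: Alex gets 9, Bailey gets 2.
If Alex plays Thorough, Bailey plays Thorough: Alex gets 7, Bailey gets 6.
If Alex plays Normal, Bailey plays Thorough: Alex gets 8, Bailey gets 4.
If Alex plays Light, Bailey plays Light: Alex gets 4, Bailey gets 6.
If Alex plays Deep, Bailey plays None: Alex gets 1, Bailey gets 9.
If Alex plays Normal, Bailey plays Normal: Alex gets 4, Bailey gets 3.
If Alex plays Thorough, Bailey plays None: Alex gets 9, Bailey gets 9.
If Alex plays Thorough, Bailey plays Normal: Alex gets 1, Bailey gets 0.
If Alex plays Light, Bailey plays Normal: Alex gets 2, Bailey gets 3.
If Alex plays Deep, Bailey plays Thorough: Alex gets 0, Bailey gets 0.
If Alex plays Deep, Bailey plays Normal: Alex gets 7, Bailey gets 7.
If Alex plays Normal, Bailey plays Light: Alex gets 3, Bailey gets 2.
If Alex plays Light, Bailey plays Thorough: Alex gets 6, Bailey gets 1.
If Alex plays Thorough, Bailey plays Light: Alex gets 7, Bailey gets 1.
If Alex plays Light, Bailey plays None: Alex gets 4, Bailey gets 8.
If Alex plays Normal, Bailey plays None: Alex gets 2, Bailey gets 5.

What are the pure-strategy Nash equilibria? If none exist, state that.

(Thorough, None)

(Light, None): Alex can switch to Thorough (4 → 9). Not NE.
(Light, Light): Alex can switch to Thorough (4 → 7). Not NE.
(Light, Normal): Alex can switch to Normal (2 → 4). Not NE.
(Light, Thorough): Alex can switch to Normal (6 → 8). Not NE.
(Normal, None): Alex can switch to Light (2 → 4). Not NE.
(Normal, Light): Alex can switch to Light (3 → 4). Not NE.
(Normal, Normal): Alex can switch to Deep (4 → 7). Not NE.
(Normal, Thorough): Bailey can switch to None (4 → 5). Not NE.
(Thorough, None): Alex gets 9, best alternative 4; Bailey gets 9, best alternative 6. No profitable deviation — NE.
(Thorough, Light): Alex can switch to Deep (7 → 9). Not NE.
(Thorough, Normal): Alex can switch to Light (1 → 2). Not NE.
(Thorough, Thorough): Alex can switch to Normal (7 → 8). Not NE.
(Deep, None): Alex can switch to Light (1 → 4). Not NE.
(The remaining 3 profiles each have a profitable deviation by the same check.)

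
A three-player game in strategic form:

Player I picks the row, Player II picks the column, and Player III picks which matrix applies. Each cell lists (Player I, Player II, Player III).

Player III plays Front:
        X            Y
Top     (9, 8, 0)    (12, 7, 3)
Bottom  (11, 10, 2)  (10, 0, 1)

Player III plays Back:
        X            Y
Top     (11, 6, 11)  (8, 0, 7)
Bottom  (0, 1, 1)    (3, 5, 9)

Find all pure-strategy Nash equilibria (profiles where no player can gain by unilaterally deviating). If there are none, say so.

Pure-strategy Nash equilibria: (Top, X, Back), (Bottom, X, Front)

Mark each player's best response to every combination of opponents' strategies; a profile where every player is best-responding is a pure Nash equilibrium.
Player I against (X, Front): payoffs 9, 11 → best response Bottom.
Player I against (X, Back): payoffs 11, 0 → best response Top.
Player I against (Y, Front): payoffs 12, 10 → best response Top.
Player I against (Y, Back): payoffs 8, 3 → best response Top.
Player II against (Top, Front): payoffs 8, 7 → best response X.
Player II against (Top, Back): payoffs 6, 0 → best response X.
Player II against (Bottom, Front): payoffs 10, 0 → best response X.
Player II against (Bottom, Back): payoffs 1, 5 → best response Y.
Player III against (Top, X): payoffs 0, 11 → best response Back.
Player III against (Top, Y): payoffs 3, 7 → best response Back.
Player III against (Bottom, X): payoffs 2, 1 → best response Front.
Player III against (Bottom, Y): payoffs 1, 9 → best response Back.
Mutual best responses: (Top, X, Back); (Bottom, X, Front).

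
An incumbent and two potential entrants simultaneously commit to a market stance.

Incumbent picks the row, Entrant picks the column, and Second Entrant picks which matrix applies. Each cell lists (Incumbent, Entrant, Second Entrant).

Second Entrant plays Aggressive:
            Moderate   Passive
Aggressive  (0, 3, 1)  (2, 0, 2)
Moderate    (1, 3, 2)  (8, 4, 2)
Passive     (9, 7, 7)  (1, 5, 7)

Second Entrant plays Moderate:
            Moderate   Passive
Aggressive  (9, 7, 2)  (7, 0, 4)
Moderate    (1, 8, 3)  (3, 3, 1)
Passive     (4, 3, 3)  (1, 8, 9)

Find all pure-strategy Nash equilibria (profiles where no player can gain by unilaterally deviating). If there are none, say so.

Check each profile: it is a Nash equilibrium iff no player can strictly gain by switching unilaterally.
(Aggressive, Moderate, Aggressive): Incumbent can switch to Moderate (0 → 1). Not NE.
(Aggressive, Moderate, Moderate): Incumbent gets 9, best alternative 4; Entrant gets 7, best alternative 0; Second Entrant gets 2, best alternative 1. No profitable deviation — NE.
(Aggressive, Passive, Aggressive): Incumbent can switch to Moderate (2 → 8). Not NE.
(Aggressive, Passive, Moderate): Entrant can switch to Moderate (0 → 7). Not NE.
(Moderate, Moderate, Aggressive): Incumbent can switch to Passive (1 → 9). Not NE.
(Moderate, Moderate, Moderate): Incumbent can switch to Aggressive (1 → 9). Not NE.
(Moderate, Passive, Aggressive): Incumbent gets 8, best alternative 2; Entrant gets 4, best alternative 3; Second Entrant gets 2, best alternative 1. No profitable deviation — NE.
(Moderate, Passive, Moderate): Incumbent can switch to Aggressive (3 → 7). Not NE.
(Passive, Moderate, Aggressive): Incumbent gets 9, best alternative 1; Entrant gets 7, best alternative 5; Second Entrant gets 7, best alternative 3. No profitable deviation — NE.
(Passive, Moderate, Moderate): Incumbent can switch to Aggressive (4 → 9). Not NE.
(Passive, Passive, Aggressive): Incumbent can switch to Aggressive (1 → 2). Not NE.
(The remaining 1 profile has a profitable deviation by the same check.)

The pure Nash equilibria are (Aggressive, Moderate, Moderate) and (Moderate, Passive, Aggressive) and (Passive, Moderate, Aggressive).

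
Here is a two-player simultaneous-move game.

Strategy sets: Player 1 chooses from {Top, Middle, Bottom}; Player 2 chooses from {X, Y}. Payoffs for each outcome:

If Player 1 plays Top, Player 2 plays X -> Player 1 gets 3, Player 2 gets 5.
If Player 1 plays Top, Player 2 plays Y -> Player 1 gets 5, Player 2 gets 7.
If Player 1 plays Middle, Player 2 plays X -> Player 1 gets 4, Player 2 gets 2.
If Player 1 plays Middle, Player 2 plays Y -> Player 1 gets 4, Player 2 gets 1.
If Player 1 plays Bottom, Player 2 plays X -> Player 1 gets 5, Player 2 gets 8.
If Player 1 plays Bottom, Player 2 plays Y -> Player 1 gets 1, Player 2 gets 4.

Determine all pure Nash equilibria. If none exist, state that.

Player 1 against X: payoffs 3, 4, 5 → best response Bottom.
Player 1 against Y: payoffs 5, 4, 1 → best response Top.
Player 2 against Top: payoffs 5, 7 → best response Y.
Player 2 against Middle: payoffs 2, 1 → best response X.
Player 2 against Bottom: payoffs 8, 4 → best response X.
Mutual best responses: (Top, Y); (Bottom, X).

Pure-strategy Nash equilibria: (Top, Y) and (Bottom, X)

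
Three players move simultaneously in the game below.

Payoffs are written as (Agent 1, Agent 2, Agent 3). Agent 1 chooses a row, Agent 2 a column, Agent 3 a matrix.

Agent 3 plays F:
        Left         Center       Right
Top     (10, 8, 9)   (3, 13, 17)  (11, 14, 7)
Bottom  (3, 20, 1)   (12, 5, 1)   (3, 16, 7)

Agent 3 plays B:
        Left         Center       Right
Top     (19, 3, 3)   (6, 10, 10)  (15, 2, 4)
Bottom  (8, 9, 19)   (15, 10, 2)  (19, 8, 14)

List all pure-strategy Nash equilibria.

The pure Nash equilibria are (Top, Right, F) and (Bottom, Center, B).

Agent 1 against (Left, F): payoffs 10, 3 → best response Top.
Agent 1 against (Left, B): payoffs 19, 8 → best response Top.
Agent 1 against (Center, F): payoffs 3, 12 → best response Bottom.
Agent 1 against (Center, B): payoffs 6, 15 → best response Bottom.
Agent 1 against (Right, F): payoffs 11, 3 → best response Top.
Agent 1 against (Right, B): payoffs 15, 19 → best response Bottom.
Agent 2 against (Top, F): payoffs 8, 13, 14 → best response Right.
Agent 2 against (Top, B): payoffs 3, 10, 2 → best response Center.
Agent 2 against (Bottom, F): payoffs 20, 5, 16 → best response Left.
Agent 2 against (Bottom, B): payoffs 9, 10, 8 → best response Center.
Agent 3 against (Top, Left): payoffs 9, 3 → best response F.
Agent 3 against (Top, Center): payoffs 17, 10 → best response F.
Agent 3 against (Top, Right): payoffs 7, 4 → best response F.
Agent 3 against (Bottom, Left): payoffs 1, 19 → best response B.
Agent 3 against (Bottom, Center): payoffs 1, 2 → best response B.
Agent 3 against (Bottom, Right): payoffs 7, 14 → best response B.
Mutual best responses: (Top, Right, F); (Bottom, Center, B).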